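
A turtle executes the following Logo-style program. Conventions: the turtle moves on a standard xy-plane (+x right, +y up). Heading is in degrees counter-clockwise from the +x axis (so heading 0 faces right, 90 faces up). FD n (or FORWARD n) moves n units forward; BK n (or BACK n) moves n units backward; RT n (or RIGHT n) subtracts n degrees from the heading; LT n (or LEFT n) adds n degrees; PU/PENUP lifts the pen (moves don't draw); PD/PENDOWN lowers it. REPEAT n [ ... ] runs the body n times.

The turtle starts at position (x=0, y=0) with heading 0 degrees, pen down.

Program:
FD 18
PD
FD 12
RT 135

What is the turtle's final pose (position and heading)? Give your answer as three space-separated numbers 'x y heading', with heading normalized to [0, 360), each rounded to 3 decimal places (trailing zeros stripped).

Answer: 30 0 225

Derivation:
Executing turtle program step by step:
Start: pos=(0,0), heading=0, pen down
FD 18: (0,0) -> (18,0) [heading=0, draw]
PD: pen down
FD 12: (18,0) -> (30,0) [heading=0, draw]
RT 135: heading 0 -> 225
Final: pos=(30,0), heading=225, 2 segment(s) drawn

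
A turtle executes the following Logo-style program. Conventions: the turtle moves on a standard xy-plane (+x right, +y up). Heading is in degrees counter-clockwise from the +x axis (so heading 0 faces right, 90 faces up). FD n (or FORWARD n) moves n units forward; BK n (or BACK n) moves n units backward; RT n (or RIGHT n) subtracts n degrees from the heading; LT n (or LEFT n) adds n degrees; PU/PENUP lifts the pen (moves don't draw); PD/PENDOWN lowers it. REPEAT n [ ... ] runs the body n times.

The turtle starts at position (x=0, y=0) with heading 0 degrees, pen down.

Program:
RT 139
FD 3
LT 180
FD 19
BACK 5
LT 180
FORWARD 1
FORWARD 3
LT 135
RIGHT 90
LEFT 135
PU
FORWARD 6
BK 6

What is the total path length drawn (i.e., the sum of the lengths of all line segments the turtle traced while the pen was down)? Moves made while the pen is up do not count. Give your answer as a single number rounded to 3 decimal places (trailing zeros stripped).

Answer: 31

Derivation:
Executing turtle program step by step:
Start: pos=(0,0), heading=0, pen down
RT 139: heading 0 -> 221
FD 3: (0,0) -> (-2.264,-1.968) [heading=221, draw]
LT 180: heading 221 -> 41
FD 19: (-2.264,-1.968) -> (12.075,10.497) [heading=41, draw]
BK 5: (12.075,10.497) -> (8.302,7.217) [heading=41, draw]
LT 180: heading 41 -> 221
FD 1: (8.302,7.217) -> (7.547,6.561) [heading=221, draw]
FD 3: (7.547,6.561) -> (5.283,4.592) [heading=221, draw]
LT 135: heading 221 -> 356
RT 90: heading 356 -> 266
LT 135: heading 266 -> 41
PU: pen up
FD 6: (5.283,4.592) -> (9.811,8.529) [heading=41, move]
BK 6: (9.811,8.529) -> (5.283,4.592) [heading=41, move]
Final: pos=(5.283,4.592), heading=41, 5 segment(s) drawn

Segment lengths:
  seg 1: (0,0) -> (-2.264,-1.968), length = 3
  seg 2: (-2.264,-1.968) -> (12.075,10.497), length = 19
  seg 3: (12.075,10.497) -> (8.302,7.217), length = 5
  seg 4: (8.302,7.217) -> (7.547,6.561), length = 1
  seg 5: (7.547,6.561) -> (5.283,4.592), length = 3
Total = 31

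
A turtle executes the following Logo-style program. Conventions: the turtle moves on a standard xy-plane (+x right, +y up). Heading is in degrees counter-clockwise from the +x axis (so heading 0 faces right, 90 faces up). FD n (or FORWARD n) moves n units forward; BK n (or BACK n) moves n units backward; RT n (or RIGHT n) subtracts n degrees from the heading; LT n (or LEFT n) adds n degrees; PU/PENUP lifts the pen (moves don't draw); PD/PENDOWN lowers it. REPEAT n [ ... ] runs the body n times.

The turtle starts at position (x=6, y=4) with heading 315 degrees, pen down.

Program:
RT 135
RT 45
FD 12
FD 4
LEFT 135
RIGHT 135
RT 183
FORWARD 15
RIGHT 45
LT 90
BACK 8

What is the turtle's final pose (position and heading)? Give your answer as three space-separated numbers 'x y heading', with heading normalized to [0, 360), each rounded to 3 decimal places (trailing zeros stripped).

Answer: -3.266 4.585 357

Derivation:
Executing turtle program step by step:
Start: pos=(6,4), heading=315, pen down
RT 135: heading 315 -> 180
RT 45: heading 180 -> 135
FD 12: (6,4) -> (-2.485,12.485) [heading=135, draw]
FD 4: (-2.485,12.485) -> (-5.314,15.314) [heading=135, draw]
LT 135: heading 135 -> 270
RT 135: heading 270 -> 135
RT 183: heading 135 -> 312
FD 15: (-5.314,15.314) -> (4.723,4.167) [heading=312, draw]
RT 45: heading 312 -> 267
LT 90: heading 267 -> 357
BK 8: (4.723,4.167) -> (-3.266,4.585) [heading=357, draw]
Final: pos=(-3.266,4.585), heading=357, 4 segment(s) drawn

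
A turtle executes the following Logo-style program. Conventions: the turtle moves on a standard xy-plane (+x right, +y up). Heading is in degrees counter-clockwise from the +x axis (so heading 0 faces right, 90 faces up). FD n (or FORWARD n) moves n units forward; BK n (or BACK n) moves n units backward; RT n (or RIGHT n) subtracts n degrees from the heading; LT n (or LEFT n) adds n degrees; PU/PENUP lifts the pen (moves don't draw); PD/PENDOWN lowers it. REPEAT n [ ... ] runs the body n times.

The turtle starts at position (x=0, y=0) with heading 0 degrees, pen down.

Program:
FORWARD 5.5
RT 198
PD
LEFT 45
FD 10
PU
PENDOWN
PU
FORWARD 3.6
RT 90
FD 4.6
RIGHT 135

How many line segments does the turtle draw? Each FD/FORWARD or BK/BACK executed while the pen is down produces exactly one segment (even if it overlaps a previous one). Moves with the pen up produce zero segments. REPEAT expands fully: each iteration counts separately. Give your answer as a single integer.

Answer: 2

Derivation:
Executing turtle program step by step:
Start: pos=(0,0), heading=0, pen down
FD 5.5: (0,0) -> (5.5,0) [heading=0, draw]
RT 198: heading 0 -> 162
PD: pen down
LT 45: heading 162 -> 207
FD 10: (5.5,0) -> (-3.41,-4.54) [heading=207, draw]
PU: pen up
PD: pen down
PU: pen up
FD 3.6: (-3.41,-4.54) -> (-6.618,-6.174) [heading=207, move]
RT 90: heading 207 -> 117
FD 4.6: (-6.618,-6.174) -> (-8.706,-2.076) [heading=117, move]
RT 135: heading 117 -> 342
Final: pos=(-8.706,-2.076), heading=342, 2 segment(s) drawn
Segments drawn: 2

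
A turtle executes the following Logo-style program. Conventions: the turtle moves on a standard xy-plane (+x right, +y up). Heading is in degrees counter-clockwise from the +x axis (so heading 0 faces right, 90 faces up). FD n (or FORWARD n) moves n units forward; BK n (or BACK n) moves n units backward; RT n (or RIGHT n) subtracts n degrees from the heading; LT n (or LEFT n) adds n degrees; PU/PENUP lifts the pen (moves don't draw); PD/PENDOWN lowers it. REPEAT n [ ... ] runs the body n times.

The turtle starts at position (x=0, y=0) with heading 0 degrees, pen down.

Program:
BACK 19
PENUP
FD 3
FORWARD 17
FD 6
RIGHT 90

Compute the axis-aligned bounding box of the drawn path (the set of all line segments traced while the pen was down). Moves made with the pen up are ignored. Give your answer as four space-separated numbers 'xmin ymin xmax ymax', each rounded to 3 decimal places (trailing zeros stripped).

Answer: -19 0 0 0

Derivation:
Executing turtle program step by step:
Start: pos=(0,0), heading=0, pen down
BK 19: (0,0) -> (-19,0) [heading=0, draw]
PU: pen up
FD 3: (-19,0) -> (-16,0) [heading=0, move]
FD 17: (-16,0) -> (1,0) [heading=0, move]
FD 6: (1,0) -> (7,0) [heading=0, move]
RT 90: heading 0 -> 270
Final: pos=(7,0), heading=270, 1 segment(s) drawn

Segment endpoints: x in {-19, 0}, y in {0}
xmin=-19, ymin=0, xmax=0, ymax=0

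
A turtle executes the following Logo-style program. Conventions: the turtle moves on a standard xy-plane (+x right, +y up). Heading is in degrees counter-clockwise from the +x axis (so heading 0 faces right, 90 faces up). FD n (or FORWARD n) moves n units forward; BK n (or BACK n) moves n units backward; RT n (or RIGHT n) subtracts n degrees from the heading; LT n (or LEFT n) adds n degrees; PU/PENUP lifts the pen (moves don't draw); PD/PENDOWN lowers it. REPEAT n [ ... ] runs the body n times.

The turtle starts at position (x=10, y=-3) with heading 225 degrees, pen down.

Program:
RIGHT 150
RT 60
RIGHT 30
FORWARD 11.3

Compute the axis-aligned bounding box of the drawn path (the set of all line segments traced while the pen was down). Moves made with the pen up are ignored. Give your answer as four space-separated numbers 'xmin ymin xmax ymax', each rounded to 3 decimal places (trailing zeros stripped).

Answer: 10 -5.925 20.915 -3

Derivation:
Executing turtle program step by step:
Start: pos=(10,-3), heading=225, pen down
RT 150: heading 225 -> 75
RT 60: heading 75 -> 15
RT 30: heading 15 -> 345
FD 11.3: (10,-3) -> (20.915,-5.925) [heading=345, draw]
Final: pos=(20.915,-5.925), heading=345, 1 segment(s) drawn

Segment endpoints: x in {10, 20.915}, y in {-5.925, -3}
xmin=10, ymin=-5.925, xmax=20.915, ymax=-3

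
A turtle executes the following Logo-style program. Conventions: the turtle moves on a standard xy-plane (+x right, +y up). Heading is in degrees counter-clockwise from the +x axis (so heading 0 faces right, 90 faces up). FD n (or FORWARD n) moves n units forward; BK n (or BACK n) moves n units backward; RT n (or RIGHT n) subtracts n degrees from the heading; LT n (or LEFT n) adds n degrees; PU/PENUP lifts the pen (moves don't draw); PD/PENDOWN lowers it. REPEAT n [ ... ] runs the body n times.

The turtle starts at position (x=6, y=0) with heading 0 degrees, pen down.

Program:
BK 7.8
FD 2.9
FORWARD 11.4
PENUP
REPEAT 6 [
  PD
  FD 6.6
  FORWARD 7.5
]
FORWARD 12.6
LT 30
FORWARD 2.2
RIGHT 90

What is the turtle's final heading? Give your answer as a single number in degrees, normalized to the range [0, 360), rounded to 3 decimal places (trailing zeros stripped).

Executing turtle program step by step:
Start: pos=(6,0), heading=0, pen down
BK 7.8: (6,0) -> (-1.8,0) [heading=0, draw]
FD 2.9: (-1.8,0) -> (1.1,0) [heading=0, draw]
FD 11.4: (1.1,0) -> (12.5,0) [heading=0, draw]
PU: pen up
REPEAT 6 [
  -- iteration 1/6 --
  PD: pen down
  FD 6.6: (12.5,0) -> (19.1,0) [heading=0, draw]
  FD 7.5: (19.1,0) -> (26.6,0) [heading=0, draw]
  -- iteration 2/6 --
  PD: pen down
  FD 6.6: (26.6,0) -> (33.2,0) [heading=0, draw]
  FD 7.5: (33.2,0) -> (40.7,0) [heading=0, draw]
  -- iteration 3/6 --
  PD: pen down
  FD 6.6: (40.7,0) -> (47.3,0) [heading=0, draw]
  FD 7.5: (47.3,0) -> (54.8,0) [heading=0, draw]
  -- iteration 4/6 --
  PD: pen down
  FD 6.6: (54.8,0) -> (61.4,0) [heading=0, draw]
  FD 7.5: (61.4,0) -> (68.9,0) [heading=0, draw]
  -- iteration 5/6 --
  PD: pen down
  FD 6.6: (68.9,0) -> (75.5,0) [heading=0, draw]
  FD 7.5: (75.5,0) -> (83,0) [heading=0, draw]
  -- iteration 6/6 --
  PD: pen down
  FD 6.6: (83,0) -> (89.6,0) [heading=0, draw]
  FD 7.5: (89.6,0) -> (97.1,0) [heading=0, draw]
]
FD 12.6: (97.1,0) -> (109.7,0) [heading=0, draw]
LT 30: heading 0 -> 30
FD 2.2: (109.7,0) -> (111.605,1.1) [heading=30, draw]
RT 90: heading 30 -> 300
Final: pos=(111.605,1.1), heading=300, 17 segment(s) drawn

Answer: 300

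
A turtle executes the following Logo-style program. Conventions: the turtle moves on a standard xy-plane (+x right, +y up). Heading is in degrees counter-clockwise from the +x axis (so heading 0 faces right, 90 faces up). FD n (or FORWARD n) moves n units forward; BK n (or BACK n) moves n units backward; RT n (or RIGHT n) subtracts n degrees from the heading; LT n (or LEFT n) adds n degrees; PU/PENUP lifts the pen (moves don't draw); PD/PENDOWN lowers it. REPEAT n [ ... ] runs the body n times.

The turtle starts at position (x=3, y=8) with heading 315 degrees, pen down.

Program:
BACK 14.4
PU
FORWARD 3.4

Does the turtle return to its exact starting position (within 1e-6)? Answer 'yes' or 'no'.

Executing turtle program step by step:
Start: pos=(3,8), heading=315, pen down
BK 14.4: (3,8) -> (-7.182,18.182) [heading=315, draw]
PU: pen up
FD 3.4: (-7.182,18.182) -> (-4.778,15.778) [heading=315, move]
Final: pos=(-4.778,15.778), heading=315, 1 segment(s) drawn

Start position: (3, 8)
Final position: (-4.778, 15.778)
Distance = 11; >= 1e-6 -> NOT closed

Answer: no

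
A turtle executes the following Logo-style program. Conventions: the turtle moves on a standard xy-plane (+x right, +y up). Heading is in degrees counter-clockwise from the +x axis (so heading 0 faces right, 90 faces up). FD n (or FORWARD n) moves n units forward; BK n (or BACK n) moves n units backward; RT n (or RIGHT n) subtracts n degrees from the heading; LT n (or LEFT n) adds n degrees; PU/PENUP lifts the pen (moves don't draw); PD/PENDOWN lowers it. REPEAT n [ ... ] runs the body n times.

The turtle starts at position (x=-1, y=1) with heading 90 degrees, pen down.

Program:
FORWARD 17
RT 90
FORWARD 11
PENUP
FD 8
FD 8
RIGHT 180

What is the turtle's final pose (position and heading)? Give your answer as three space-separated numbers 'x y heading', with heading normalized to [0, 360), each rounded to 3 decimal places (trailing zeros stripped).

Answer: 26 18 180

Derivation:
Executing turtle program step by step:
Start: pos=(-1,1), heading=90, pen down
FD 17: (-1,1) -> (-1,18) [heading=90, draw]
RT 90: heading 90 -> 0
FD 11: (-1,18) -> (10,18) [heading=0, draw]
PU: pen up
FD 8: (10,18) -> (18,18) [heading=0, move]
FD 8: (18,18) -> (26,18) [heading=0, move]
RT 180: heading 0 -> 180
Final: pos=(26,18), heading=180, 2 segment(s) drawn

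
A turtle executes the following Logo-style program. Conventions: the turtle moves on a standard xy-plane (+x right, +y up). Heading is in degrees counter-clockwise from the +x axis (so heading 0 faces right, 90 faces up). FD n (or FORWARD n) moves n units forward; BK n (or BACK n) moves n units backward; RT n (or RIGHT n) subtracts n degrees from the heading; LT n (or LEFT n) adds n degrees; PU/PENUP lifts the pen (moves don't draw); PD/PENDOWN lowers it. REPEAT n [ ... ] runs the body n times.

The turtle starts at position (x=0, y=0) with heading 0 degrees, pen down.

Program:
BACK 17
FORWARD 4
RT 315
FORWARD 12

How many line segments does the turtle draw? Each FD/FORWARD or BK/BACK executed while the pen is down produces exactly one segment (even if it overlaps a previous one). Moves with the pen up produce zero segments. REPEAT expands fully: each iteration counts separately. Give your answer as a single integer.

Answer: 3

Derivation:
Executing turtle program step by step:
Start: pos=(0,0), heading=0, pen down
BK 17: (0,0) -> (-17,0) [heading=0, draw]
FD 4: (-17,0) -> (-13,0) [heading=0, draw]
RT 315: heading 0 -> 45
FD 12: (-13,0) -> (-4.515,8.485) [heading=45, draw]
Final: pos=(-4.515,8.485), heading=45, 3 segment(s) drawn
Segments drawn: 3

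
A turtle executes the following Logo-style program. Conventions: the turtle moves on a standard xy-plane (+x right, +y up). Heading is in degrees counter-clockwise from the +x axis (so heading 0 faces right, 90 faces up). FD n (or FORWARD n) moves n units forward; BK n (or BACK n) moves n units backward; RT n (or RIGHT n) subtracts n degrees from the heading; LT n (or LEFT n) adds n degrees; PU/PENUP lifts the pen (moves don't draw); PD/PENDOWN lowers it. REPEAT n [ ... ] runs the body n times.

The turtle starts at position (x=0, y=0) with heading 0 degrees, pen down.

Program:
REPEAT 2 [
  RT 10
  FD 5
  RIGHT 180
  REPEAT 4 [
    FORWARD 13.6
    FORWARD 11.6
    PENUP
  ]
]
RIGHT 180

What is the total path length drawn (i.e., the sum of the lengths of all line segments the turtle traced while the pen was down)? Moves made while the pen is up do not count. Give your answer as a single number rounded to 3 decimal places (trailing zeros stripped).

Answer: 30.2

Derivation:
Executing turtle program step by step:
Start: pos=(0,0), heading=0, pen down
REPEAT 2 [
  -- iteration 1/2 --
  RT 10: heading 0 -> 350
  FD 5: (0,0) -> (4.924,-0.868) [heading=350, draw]
  RT 180: heading 350 -> 170
  REPEAT 4 [
    -- iteration 1/4 --
    FD 13.6: (4.924,-0.868) -> (-8.469,1.493) [heading=170, draw]
    FD 11.6: (-8.469,1.493) -> (-19.893,3.508) [heading=170, draw]
    PU: pen up
    -- iteration 2/4 --
    FD 13.6: (-19.893,3.508) -> (-33.287,5.869) [heading=170, move]
    FD 11.6: (-33.287,5.869) -> (-44.71,7.884) [heading=170, move]
    PU: pen up
    -- iteration 3/4 --
    FD 13.6: (-44.71,7.884) -> (-58.104,10.245) [heading=170, move]
    FD 11.6: (-58.104,10.245) -> (-69.527,12.26) [heading=170, move]
    PU: pen up
    -- iteration 4/4 --
    FD 13.6: (-69.527,12.26) -> (-82.921,14.621) [heading=170, move]
    FD 11.6: (-82.921,14.621) -> (-94.345,16.635) [heading=170, move]
    PU: pen up
  ]
  -- iteration 2/2 --
  RT 10: heading 170 -> 160
  FD 5: (-94.345,16.635) -> (-99.043,18.346) [heading=160, move]
  RT 180: heading 160 -> 340
  REPEAT 4 [
    -- iteration 1/4 --
    FD 13.6: (-99.043,18.346) -> (-86.263,13.694) [heading=340, move]
    FD 11.6: (-86.263,13.694) -> (-75.363,9.727) [heading=340, move]
    PU: pen up
    -- iteration 2/4 --
    FD 13.6: (-75.363,9.727) -> (-62.583,5.075) [heading=340, move]
    FD 11.6: (-62.583,5.075) -> (-51.683,1.108) [heading=340, move]
    PU: pen up
    -- iteration 3/4 --
    FD 13.6: (-51.683,1.108) -> (-38.903,-3.544) [heading=340, move]
    FD 11.6: (-38.903,-3.544) -> (-28.002,-7.511) [heading=340, move]
    PU: pen up
    -- iteration 4/4 --
    FD 13.6: (-28.002,-7.511) -> (-15.222,-12.163) [heading=340, move]
    FD 11.6: (-15.222,-12.163) -> (-4.322,-16.13) [heading=340, move]
    PU: pen up
  ]
]
RT 180: heading 340 -> 160
Final: pos=(-4.322,-16.13), heading=160, 3 segment(s) drawn

Segment lengths:
  seg 1: (0,0) -> (4.924,-0.868), length = 5
  seg 2: (4.924,-0.868) -> (-8.469,1.493), length = 13.6
  seg 3: (-8.469,1.493) -> (-19.893,3.508), length = 11.6
Total = 30.2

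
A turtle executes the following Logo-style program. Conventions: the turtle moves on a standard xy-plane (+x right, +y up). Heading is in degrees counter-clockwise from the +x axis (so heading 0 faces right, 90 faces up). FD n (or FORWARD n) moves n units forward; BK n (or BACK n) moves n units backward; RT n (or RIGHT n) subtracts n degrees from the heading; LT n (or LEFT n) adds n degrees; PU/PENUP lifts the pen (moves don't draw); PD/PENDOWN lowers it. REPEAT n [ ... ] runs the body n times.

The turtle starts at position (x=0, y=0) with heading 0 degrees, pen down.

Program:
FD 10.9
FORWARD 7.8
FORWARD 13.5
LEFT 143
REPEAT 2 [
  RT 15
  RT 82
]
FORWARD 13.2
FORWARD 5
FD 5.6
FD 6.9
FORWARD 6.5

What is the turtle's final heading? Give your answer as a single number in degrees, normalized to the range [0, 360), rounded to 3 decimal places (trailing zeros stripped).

Executing turtle program step by step:
Start: pos=(0,0), heading=0, pen down
FD 10.9: (0,0) -> (10.9,0) [heading=0, draw]
FD 7.8: (10.9,0) -> (18.7,0) [heading=0, draw]
FD 13.5: (18.7,0) -> (32.2,0) [heading=0, draw]
LT 143: heading 0 -> 143
REPEAT 2 [
  -- iteration 1/2 --
  RT 15: heading 143 -> 128
  RT 82: heading 128 -> 46
  -- iteration 2/2 --
  RT 15: heading 46 -> 31
  RT 82: heading 31 -> 309
]
FD 13.2: (32.2,0) -> (40.507,-10.258) [heading=309, draw]
FD 5: (40.507,-10.258) -> (43.654,-14.144) [heading=309, draw]
FD 5.6: (43.654,-14.144) -> (47.178,-18.496) [heading=309, draw]
FD 6.9: (47.178,-18.496) -> (51.52,-23.858) [heading=309, draw]
FD 6.5: (51.52,-23.858) -> (55.611,-28.91) [heading=309, draw]
Final: pos=(55.611,-28.91), heading=309, 8 segment(s) drawn

Answer: 309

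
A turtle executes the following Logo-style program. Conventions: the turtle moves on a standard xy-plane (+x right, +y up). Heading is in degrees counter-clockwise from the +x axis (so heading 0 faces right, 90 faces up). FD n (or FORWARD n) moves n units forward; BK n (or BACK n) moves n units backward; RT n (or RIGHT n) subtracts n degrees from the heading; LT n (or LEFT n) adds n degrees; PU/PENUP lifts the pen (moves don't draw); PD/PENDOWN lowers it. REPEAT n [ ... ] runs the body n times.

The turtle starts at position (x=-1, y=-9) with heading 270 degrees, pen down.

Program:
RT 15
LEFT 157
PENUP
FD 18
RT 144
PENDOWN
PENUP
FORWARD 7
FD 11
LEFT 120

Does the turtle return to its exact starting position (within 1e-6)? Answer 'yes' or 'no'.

Executing turtle program step by step:
Start: pos=(-1,-9), heading=270, pen down
RT 15: heading 270 -> 255
LT 157: heading 255 -> 52
PU: pen up
FD 18: (-1,-9) -> (10.082,5.184) [heading=52, move]
RT 144: heading 52 -> 268
PD: pen down
PU: pen up
FD 7: (10.082,5.184) -> (9.838,-1.812) [heading=268, move]
FD 11: (9.838,-1.812) -> (9.454,-12.805) [heading=268, move]
LT 120: heading 268 -> 28
Final: pos=(9.454,-12.805), heading=28, 0 segment(s) drawn

Start position: (-1, -9)
Final position: (9.454, -12.805)
Distance = 11.125; >= 1e-6 -> NOT closed

Answer: no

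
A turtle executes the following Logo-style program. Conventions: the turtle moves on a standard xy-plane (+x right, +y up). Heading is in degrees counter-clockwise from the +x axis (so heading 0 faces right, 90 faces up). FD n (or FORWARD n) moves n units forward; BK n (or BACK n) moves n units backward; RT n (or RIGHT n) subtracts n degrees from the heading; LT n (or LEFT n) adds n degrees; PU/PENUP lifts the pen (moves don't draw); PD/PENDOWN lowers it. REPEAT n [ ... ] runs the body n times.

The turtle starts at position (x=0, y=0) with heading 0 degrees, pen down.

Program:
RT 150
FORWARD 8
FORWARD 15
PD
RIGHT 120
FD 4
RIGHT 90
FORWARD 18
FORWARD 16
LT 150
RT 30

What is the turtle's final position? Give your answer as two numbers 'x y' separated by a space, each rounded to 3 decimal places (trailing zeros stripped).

Executing turtle program step by step:
Start: pos=(0,0), heading=0, pen down
RT 150: heading 0 -> 210
FD 8: (0,0) -> (-6.928,-4) [heading=210, draw]
FD 15: (-6.928,-4) -> (-19.919,-11.5) [heading=210, draw]
PD: pen down
RT 120: heading 210 -> 90
FD 4: (-19.919,-11.5) -> (-19.919,-7.5) [heading=90, draw]
RT 90: heading 90 -> 0
FD 18: (-19.919,-7.5) -> (-1.919,-7.5) [heading=0, draw]
FD 16: (-1.919,-7.5) -> (14.081,-7.5) [heading=0, draw]
LT 150: heading 0 -> 150
RT 30: heading 150 -> 120
Final: pos=(14.081,-7.5), heading=120, 5 segment(s) drawn

Answer: 14.081 -7.5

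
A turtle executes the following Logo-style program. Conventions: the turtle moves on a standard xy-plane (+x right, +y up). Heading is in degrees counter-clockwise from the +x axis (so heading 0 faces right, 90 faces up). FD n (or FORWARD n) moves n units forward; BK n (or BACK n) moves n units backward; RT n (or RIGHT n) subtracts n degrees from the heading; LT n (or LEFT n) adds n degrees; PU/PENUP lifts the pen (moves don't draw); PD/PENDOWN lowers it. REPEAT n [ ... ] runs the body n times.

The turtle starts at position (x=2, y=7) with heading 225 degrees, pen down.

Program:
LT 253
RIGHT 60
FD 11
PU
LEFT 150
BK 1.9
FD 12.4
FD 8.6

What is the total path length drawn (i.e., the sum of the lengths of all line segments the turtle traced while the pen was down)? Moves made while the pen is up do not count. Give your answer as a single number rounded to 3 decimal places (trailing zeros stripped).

Answer: 11

Derivation:
Executing turtle program step by step:
Start: pos=(2,7), heading=225, pen down
LT 253: heading 225 -> 118
RT 60: heading 118 -> 58
FD 11: (2,7) -> (7.829,16.329) [heading=58, draw]
PU: pen up
LT 150: heading 58 -> 208
BK 1.9: (7.829,16.329) -> (9.507,17.221) [heading=208, move]
FD 12.4: (9.507,17.221) -> (-1.442,11.399) [heading=208, move]
FD 8.6: (-1.442,11.399) -> (-9.035,7.362) [heading=208, move]
Final: pos=(-9.035,7.362), heading=208, 1 segment(s) drawn

Segment lengths:
  seg 1: (2,7) -> (7.829,16.329), length = 11
Total = 11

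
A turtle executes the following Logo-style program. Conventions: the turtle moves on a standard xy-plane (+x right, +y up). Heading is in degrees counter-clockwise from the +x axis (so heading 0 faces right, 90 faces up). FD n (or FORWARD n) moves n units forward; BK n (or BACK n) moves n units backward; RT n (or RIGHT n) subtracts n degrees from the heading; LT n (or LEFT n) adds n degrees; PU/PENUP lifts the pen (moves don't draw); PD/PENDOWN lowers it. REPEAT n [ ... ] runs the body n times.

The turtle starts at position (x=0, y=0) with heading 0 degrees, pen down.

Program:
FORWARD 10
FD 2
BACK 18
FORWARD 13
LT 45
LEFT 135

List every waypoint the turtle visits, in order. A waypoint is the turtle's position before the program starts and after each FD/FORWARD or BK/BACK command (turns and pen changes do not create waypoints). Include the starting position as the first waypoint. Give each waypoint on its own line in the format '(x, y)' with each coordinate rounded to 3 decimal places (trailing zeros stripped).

Executing turtle program step by step:
Start: pos=(0,0), heading=0, pen down
FD 10: (0,0) -> (10,0) [heading=0, draw]
FD 2: (10,0) -> (12,0) [heading=0, draw]
BK 18: (12,0) -> (-6,0) [heading=0, draw]
FD 13: (-6,0) -> (7,0) [heading=0, draw]
LT 45: heading 0 -> 45
LT 135: heading 45 -> 180
Final: pos=(7,0), heading=180, 4 segment(s) drawn
Waypoints (5 total):
(0, 0)
(10, 0)
(12, 0)
(-6, 0)
(7, 0)

Answer: (0, 0)
(10, 0)
(12, 0)
(-6, 0)
(7, 0)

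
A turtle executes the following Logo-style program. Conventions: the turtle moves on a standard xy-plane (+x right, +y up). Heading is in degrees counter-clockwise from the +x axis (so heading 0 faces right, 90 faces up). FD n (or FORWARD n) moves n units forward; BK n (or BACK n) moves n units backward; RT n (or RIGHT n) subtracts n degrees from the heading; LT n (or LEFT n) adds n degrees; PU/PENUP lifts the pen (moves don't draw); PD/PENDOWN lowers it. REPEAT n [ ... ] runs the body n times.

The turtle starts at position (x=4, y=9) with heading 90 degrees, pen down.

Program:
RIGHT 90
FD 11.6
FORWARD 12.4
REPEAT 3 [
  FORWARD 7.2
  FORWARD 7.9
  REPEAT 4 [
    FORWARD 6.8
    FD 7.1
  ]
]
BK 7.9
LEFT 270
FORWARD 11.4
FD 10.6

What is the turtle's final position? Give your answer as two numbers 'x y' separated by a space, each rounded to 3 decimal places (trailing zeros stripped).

Answer: 232.2 -13

Derivation:
Executing turtle program step by step:
Start: pos=(4,9), heading=90, pen down
RT 90: heading 90 -> 0
FD 11.6: (4,9) -> (15.6,9) [heading=0, draw]
FD 12.4: (15.6,9) -> (28,9) [heading=0, draw]
REPEAT 3 [
  -- iteration 1/3 --
  FD 7.2: (28,9) -> (35.2,9) [heading=0, draw]
  FD 7.9: (35.2,9) -> (43.1,9) [heading=0, draw]
  REPEAT 4 [
    -- iteration 1/4 --
    FD 6.8: (43.1,9) -> (49.9,9) [heading=0, draw]
    FD 7.1: (49.9,9) -> (57,9) [heading=0, draw]
    -- iteration 2/4 --
    FD 6.8: (57,9) -> (63.8,9) [heading=0, draw]
    FD 7.1: (63.8,9) -> (70.9,9) [heading=0, draw]
    -- iteration 3/4 --
    FD 6.8: (70.9,9) -> (77.7,9) [heading=0, draw]
    FD 7.1: (77.7,9) -> (84.8,9) [heading=0, draw]
    -- iteration 4/4 --
    FD 6.8: (84.8,9) -> (91.6,9) [heading=0, draw]
    FD 7.1: (91.6,9) -> (98.7,9) [heading=0, draw]
  ]
  -- iteration 2/3 --
  FD 7.2: (98.7,9) -> (105.9,9) [heading=0, draw]
  FD 7.9: (105.9,9) -> (113.8,9) [heading=0, draw]
  REPEAT 4 [
    -- iteration 1/4 --
    FD 6.8: (113.8,9) -> (120.6,9) [heading=0, draw]
    FD 7.1: (120.6,9) -> (127.7,9) [heading=0, draw]
    -- iteration 2/4 --
    FD 6.8: (127.7,9) -> (134.5,9) [heading=0, draw]
    FD 7.1: (134.5,9) -> (141.6,9) [heading=0, draw]
    -- iteration 3/4 --
    FD 6.8: (141.6,9) -> (148.4,9) [heading=0, draw]
    FD 7.1: (148.4,9) -> (155.5,9) [heading=0, draw]
    -- iteration 4/4 --
    FD 6.8: (155.5,9) -> (162.3,9) [heading=0, draw]
    FD 7.1: (162.3,9) -> (169.4,9) [heading=0, draw]
  ]
  -- iteration 3/3 --
  FD 7.2: (169.4,9) -> (176.6,9) [heading=0, draw]
  FD 7.9: (176.6,9) -> (184.5,9) [heading=0, draw]
  REPEAT 4 [
    -- iteration 1/4 --
    FD 6.8: (184.5,9) -> (191.3,9) [heading=0, draw]
    FD 7.1: (191.3,9) -> (198.4,9) [heading=0, draw]
    -- iteration 2/4 --
    FD 6.8: (198.4,9) -> (205.2,9) [heading=0, draw]
    FD 7.1: (205.2,9) -> (212.3,9) [heading=0, draw]
    -- iteration 3/4 --
    FD 6.8: (212.3,9) -> (219.1,9) [heading=0, draw]
    FD 7.1: (219.1,9) -> (226.2,9) [heading=0, draw]
    -- iteration 4/4 --
    FD 6.8: (226.2,9) -> (233,9) [heading=0, draw]
    FD 7.1: (233,9) -> (240.1,9) [heading=0, draw]
  ]
]
BK 7.9: (240.1,9) -> (232.2,9) [heading=0, draw]
LT 270: heading 0 -> 270
FD 11.4: (232.2,9) -> (232.2,-2.4) [heading=270, draw]
FD 10.6: (232.2,-2.4) -> (232.2,-13) [heading=270, draw]
Final: pos=(232.2,-13), heading=270, 35 segment(s) drawn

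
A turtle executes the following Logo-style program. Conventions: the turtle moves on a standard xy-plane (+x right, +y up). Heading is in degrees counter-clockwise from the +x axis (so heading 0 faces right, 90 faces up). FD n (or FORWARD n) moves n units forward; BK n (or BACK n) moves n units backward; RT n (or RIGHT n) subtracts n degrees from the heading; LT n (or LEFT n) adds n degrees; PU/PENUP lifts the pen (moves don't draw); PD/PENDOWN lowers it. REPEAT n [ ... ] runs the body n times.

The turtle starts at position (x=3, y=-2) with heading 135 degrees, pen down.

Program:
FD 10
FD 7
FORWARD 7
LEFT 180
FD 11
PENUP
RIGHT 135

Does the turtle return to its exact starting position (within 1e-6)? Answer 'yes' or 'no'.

Answer: no

Derivation:
Executing turtle program step by step:
Start: pos=(3,-2), heading=135, pen down
FD 10: (3,-2) -> (-4.071,5.071) [heading=135, draw]
FD 7: (-4.071,5.071) -> (-9.021,10.021) [heading=135, draw]
FD 7: (-9.021,10.021) -> (-13.971,14.971) [heading=135, draw]
LT 180: heading 135 -> 315
FD 11: (-13.971,14.971) -> (-6.192,7.192) [heading=315, draw]
PU: pen up
RT 135: heading 315 -> 180
Final: pos=(-6.192,7.192), heading=180, 4 segment(s) drawn

Start position: (3, -2)
Final position: (-6.192, 7.192)
Distance = 13; >= 1e-6 -> NOT closed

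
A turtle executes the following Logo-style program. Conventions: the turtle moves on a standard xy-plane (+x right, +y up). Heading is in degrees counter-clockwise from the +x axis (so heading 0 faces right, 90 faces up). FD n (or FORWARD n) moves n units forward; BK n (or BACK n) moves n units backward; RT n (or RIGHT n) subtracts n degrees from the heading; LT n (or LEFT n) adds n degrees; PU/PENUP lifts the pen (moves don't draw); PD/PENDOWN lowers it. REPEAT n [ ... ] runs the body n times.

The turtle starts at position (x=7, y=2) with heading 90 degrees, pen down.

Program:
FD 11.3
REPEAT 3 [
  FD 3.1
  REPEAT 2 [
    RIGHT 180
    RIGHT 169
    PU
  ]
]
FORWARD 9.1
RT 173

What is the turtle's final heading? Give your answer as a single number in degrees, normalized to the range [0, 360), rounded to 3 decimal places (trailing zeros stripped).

Executing turtle program step by step:
Start: pos=(7,2), heading=90, pen down
FD 11.3: (7,2) -> (7,13.3) [heading=90, draw]
REPEAT 3 [
  -- iteration 1/3 --
  FD 3.1: (7,13.3) -> (7,16.4) [heading=90, draw]
  REPEAT 2 [
    -- iteration 1/2 --
    RT 180: heading 90 -> 270
    RT 169: heading 270 -> 101
    PU: pen up
    -- iteration 2/2 --
    RT 180: heading 101 -> 281
    RT 169: heading 281 -> 112
    PU: pen up
  ]
  -- iteration 2/3 --
  FD 3.1: (7,16.4) -> (5.839,19.274) [heading=112, move]
  REPEAT 2 [
    -- iteration 1/2 --
    RT 180: heading 112 -> 292
    RT 169: heading 292 -> 123
    PU: pen up
    -- iteration 2/2 --
    RT 180: heading 123 -> 303
    RT 169: heading 303 -> 134
    PU: pen up
  ]
  -- iteration 3/3 --
  FD 3.1: (5.839,19.274) -> (3.685,21.504) [heading=134, move]
  REPEAT 2 [
    -- iteration 1/2 --
    RT 180: heading 134 -> 314
    RT 169: heading 314 -> 145
    PU: pen up
    -- iteration 2/2 --
    RT 180: heading 145 -> 325
    RT 169: heading 325 -> 156
    PU: pen up
  ]
]
FD 9.1: (3.685,21.504) -> (-4.628,25.206) [heading=156, move]
RT 173: heading 156 -> 343
Final: pos=(-4.628,25.206), heading=343, 2 segment(s) drawn

Answer: 343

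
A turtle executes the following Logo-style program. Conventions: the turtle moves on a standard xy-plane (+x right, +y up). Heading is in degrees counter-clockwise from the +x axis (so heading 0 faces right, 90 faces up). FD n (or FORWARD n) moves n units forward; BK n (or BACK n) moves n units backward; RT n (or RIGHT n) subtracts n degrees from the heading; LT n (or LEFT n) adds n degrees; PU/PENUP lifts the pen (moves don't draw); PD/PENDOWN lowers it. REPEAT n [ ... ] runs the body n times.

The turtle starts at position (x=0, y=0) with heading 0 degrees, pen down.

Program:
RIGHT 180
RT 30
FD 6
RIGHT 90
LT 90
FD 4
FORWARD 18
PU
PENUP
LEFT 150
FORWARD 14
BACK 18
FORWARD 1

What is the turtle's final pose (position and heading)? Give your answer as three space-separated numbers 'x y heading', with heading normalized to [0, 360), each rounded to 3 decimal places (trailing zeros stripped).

Answer: -25.749 16.598 300

Derivation:
Executing turtle program step by step:
Start: pos=(0,0), heading=0, pen down
RT 180: heading 0 -> 180
RT 30: heading 180 -> 150
FD 6: (0,0) -> (-5.196,3) [heading=150, draw]
RT 90: heading 150 -> 60
LT 90: heading 60 -> 150
FD 4: (-5.196,3) -> (-8.66,5) [heading=150, draw]
FD 18: (-8.66,5) -> (-24.249,14) [heading=150, draw]
PU: pen up
PU: pen up
LT 150: heading 150 -> 300
FD 14: (-24.249,14) -> (-17.249,1.876) [heading=300, move]
BK 18: (-17.249,1.876) -> (-26.249,17.464) [heading=300, move]
FD 1: (-26.249,17.464) -> (-25.749,16.598) [heading=300, move]
Final: pos=(-25.749,16.598), heading=300, 3 segment(s) drawn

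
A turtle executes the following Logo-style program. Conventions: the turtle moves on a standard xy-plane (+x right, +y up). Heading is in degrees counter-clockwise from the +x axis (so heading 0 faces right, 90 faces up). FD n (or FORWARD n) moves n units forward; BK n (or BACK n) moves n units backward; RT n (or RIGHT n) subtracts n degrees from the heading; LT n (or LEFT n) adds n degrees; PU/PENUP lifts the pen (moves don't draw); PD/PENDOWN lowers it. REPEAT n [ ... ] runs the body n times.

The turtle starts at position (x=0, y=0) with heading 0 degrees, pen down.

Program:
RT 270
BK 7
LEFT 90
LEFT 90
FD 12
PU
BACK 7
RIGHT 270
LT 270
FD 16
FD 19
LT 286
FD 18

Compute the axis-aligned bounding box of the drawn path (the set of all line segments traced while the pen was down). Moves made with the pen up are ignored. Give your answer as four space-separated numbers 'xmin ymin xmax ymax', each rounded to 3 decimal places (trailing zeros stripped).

Answer: 0 -19 0 0

Derivation:
Executing turtle program step by step:
Start: pos=(0,0), heading=0, pen down
RT 270: heading 0 -> 90
BK 7: (0,0) -> (0,-7) [heading=90, draw]
LT 90: heading 90 -> 180
LT 90: heading 180 -> 270
FD 12: (0,-7) -> (0,-19) [heading=270, draw]
PU: pen up
BK 7: (0,-19) -> (0,-12) [heading=270, move]
RT 270: heading 270 -> 0
LT 270: heading 0 -> 270
FD 16: (0,-12) -> (0,-28) [heading=270, move]
FD 19: (0,-28) -> (0,-47) [heading=270, move]
LT 286: heading 270 -> 196
FD 18: (0,-47) -> (-17.303,-51.961) [heading=196, move]
Final: pos=(-17.303,-51.961), heading=196, 2 segment(s) drawn

Segment endpoints: x in {0, 0, 0}, y in {-19, -7, 0}
xmin=0, ymin=-19, xmax=0, ymax=0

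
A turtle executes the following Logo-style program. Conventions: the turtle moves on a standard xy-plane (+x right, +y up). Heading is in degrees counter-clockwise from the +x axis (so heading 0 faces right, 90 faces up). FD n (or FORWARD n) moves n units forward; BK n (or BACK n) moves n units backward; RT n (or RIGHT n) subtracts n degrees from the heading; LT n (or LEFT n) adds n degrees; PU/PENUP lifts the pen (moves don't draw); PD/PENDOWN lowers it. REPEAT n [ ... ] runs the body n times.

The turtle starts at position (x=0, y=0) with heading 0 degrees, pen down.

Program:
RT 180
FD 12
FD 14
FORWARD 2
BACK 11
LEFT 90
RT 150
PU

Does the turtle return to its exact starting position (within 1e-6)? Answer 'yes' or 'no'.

Executing turtle program step by step:
Start: pos=(0,0), heading=0, pen down
RT 180: heading 0 -> 180
FD 12: (0,0) -> (-12,0) [heading=180, draw]
FD 14: (-12,0) -> (-26,0) [heading=180, draw]
FD 2: (-26,0) -> (-28,0) [heading=180, draw]
BK 11: (-28,0) -> (-17,0) [heading=180, draw]
LT 90: heading 180 -> 270
RT 150: heading 270 -> 120
PU: pen up
Final: pos=(-17,0), heading=120, 4 segment(s) drawn

Start position: (0, 0)
Final position: (-17, 0)
Distance = 17; >= 1e-6 -> NOT closed

Answer: no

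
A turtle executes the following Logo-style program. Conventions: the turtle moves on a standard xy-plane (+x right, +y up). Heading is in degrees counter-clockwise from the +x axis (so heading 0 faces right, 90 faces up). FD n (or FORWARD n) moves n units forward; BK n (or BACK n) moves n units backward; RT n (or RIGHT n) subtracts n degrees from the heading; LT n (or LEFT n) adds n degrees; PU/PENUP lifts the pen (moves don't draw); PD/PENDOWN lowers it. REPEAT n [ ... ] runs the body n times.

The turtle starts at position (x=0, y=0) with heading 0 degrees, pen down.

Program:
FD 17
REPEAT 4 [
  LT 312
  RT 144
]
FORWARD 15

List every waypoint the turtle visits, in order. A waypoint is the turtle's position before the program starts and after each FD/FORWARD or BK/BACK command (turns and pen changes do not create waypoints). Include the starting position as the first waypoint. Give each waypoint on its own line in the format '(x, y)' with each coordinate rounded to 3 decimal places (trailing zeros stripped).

Answer: (0, 0)
(17, 0)
(27.037, -11.147)

Derivation:
Executing turtle program step by step:
Start: pos=(0,0), heading=0, pen down
FD 17: (0,0) -> (17,0) [heading=0, draw]
REPEAT 4 [
  -- iteration 1/4 --
  LT 312: heading 0 -> 312
  RT 144: heading 312 -> 168
  -- iteration 2/4 --
  LT 312: heading 168 -> 120
  RT 144: heading 120 -> 336
  -- iteration 3/4 --
  LT 312: heading 336 -> 288
  RT 144: heading 288 -> 144
  -- iteration 4/4 --
  LT 312: heading 144 -> 96
  RT 144: heading 96 -> 312
]
FD 15: (17,0) -> (27.037,-11.147) [heading=312, draw]
Final: pos=(27.037,-11.147), heading=312, 2 segment(s) drawn
Waypoints (3 total):
(0, 0)
(17, 0)
(27.037, -11.147)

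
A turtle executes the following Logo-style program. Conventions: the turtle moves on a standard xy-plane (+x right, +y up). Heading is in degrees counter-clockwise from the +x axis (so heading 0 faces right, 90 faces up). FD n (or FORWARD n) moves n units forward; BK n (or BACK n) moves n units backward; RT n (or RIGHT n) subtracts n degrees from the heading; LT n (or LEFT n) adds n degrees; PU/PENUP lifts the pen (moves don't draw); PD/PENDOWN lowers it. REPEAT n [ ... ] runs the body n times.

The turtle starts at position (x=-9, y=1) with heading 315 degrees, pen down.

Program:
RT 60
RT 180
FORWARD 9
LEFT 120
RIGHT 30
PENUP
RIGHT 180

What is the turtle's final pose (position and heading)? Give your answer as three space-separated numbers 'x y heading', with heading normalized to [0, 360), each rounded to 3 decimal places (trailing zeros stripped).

Answer: -6.671 9.693 345

Derivation:
Executing turtle program step by step:
Start: pos=(-9,1), heading=315, pen down
RT 60: heading 315 -> 255
RT 180: heading 255 -> 75
FD 9: (-9,1) -> (-6.671,9.693) [heading=75, draw]
LT 120: heading 75 -> 195
RT 30: heading 195 -> 165
PU: pen up
RT 180: heading 165 -> 345
Final: pos=(-6.671,9.693), heading=345, 1 segment(s) drawn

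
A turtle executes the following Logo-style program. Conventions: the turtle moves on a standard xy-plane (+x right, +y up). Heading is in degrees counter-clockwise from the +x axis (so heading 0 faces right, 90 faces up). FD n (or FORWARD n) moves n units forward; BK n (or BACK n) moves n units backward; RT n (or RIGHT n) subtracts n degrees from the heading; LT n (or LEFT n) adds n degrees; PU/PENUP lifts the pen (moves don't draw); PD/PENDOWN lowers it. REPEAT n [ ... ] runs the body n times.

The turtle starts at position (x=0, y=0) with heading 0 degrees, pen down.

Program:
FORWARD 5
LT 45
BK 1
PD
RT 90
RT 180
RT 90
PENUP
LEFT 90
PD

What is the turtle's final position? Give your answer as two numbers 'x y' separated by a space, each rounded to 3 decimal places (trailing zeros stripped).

Executing turtle program step by step:
Start: pos=(0,0), heading=0, pen down
FD 5: (0,0) -> (5,0) [heading=0, draw]
LT 45: heading 0 -> 45
BK 1: (5,0) -> (4.293,-0.707) [heading=45, draw]
PD: pen down
RT 90: heading 45 -> 315
RT 180: heading 315 -> 135
RT 90: heading 135 -> 45
PU: pen up
LT 90: heading 45 -> 135
PD: pen down
Final: pos=(4.293,-0.707), heading=135, 2 segment(s) drawn

Answer: 4.293 -0.707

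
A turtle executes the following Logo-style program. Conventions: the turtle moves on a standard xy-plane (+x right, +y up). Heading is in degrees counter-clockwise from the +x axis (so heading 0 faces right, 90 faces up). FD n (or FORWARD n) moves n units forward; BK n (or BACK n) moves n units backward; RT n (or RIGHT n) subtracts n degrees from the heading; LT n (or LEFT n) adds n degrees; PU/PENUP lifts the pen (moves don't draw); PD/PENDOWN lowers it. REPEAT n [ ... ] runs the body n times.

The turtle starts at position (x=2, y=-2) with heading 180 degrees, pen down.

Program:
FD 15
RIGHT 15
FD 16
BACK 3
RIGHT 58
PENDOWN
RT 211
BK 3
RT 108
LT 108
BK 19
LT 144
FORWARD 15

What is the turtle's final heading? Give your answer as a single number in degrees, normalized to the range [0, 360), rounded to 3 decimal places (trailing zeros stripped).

Answer: 40

Derivation:
Executing turtle program step by step:
Start: pos=(2,-2), heading=180, pen down
FD 15: (2,-2) -> (-13,-2) [heading=180, draw]
RT 15: heading 180 -> 165
FD 16: (-13,-2) -> (-28.455,2.141) [heading=165, draw]
BK 3: (-28.455,2.141) -> (-25.557,1.365) [heading=165, draw]
RT 58: heading 165 -> 107
PD: pen down
RT 211: heading 107 -> 256
BK 3: (-25.557,1.365) -> (-24.831,4.276) [heading=256, draw]
RT 108: heading 256 -> 148
LT 108: heading 148 -> 256
BK 19: (-24.831,4.276) -> (-20.235,22.711) [heading=256, draw]
LT 144: heading 256 -> 40
FD 15: (-20.235,22.711) -> (-8.744,32.353) [heading=40, draw]
Final: pos=(-8.744,32.353), heading=40, 6 segment(s) drawn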